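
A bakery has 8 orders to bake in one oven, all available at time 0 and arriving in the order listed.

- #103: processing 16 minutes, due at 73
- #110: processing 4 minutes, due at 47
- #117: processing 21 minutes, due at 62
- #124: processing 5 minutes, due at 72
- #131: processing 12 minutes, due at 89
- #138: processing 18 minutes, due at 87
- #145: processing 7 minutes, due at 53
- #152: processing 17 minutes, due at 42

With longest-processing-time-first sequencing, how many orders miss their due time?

LPT (decreasing processing time): #117 #138 #152 #103 #131 #145 #124 #110.
#117: 0→21, due 62, tardiness 0
#138: 21→39, due 87, tardiness 0
#152: 39→56, due 42, tardiness 14
#103: 56→72, due 73, tardiness 0
#131: 72→84, due 89, tardiness 0
#145: 84→91, due 53, tardiness 38
#124: 91→96, due 72, tardiness 24
#110: 96→100, due 47, tardiness 53
Late orders: 4.

4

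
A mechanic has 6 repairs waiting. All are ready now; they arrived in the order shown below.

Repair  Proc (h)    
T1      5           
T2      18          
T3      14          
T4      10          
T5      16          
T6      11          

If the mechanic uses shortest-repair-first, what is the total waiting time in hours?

SPT (increasing processing time): T1 T4 T6 T3 T5 T2.
T1: waits 0, runs 0→5
T4: waits 5, runs 5→15
T6: waits 15, runs 15→26
T3: waits 26, runs 26→40
T5: waits 40, runs 40→56
T2: waits 56, runs 56→74
Sum = 0+5+15+26+40+56 = 142.

142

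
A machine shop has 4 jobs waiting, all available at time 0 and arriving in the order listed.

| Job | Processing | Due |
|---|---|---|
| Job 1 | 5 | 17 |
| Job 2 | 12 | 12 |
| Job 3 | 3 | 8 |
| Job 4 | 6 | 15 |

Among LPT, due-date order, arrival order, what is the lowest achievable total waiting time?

LPT (decreasing processing time): Job 2 Job 4 Job 1 Job 3.
Job 2: waits 0, runs 0→12
Job 4: waits 12, runs 12→18
Job 1: waits 18, runs 18→23
Job 3: waits 23, runs 23→26
Sum = 0+12+18+23 = 53.
EDD (increasing due date): Job 3 Job 2 Job 4 Job 1.
Job 3: waits 0, runs 0→3
Job 2: waits 3, runs 3→15
Job 4: waits 15, runs 15→21
Job 1: waits 21, runs 21→26
Sum = 0+3+15+21 = 39.
FIFO (arrival order): Job 1 Job 2 Job 3 Job 4.
Job 1: waits 0, runs 0→5
Job 2: waits 5, runs 5→17
Job 3: waits 17, runs 17→20
Job 4: waits 20, runs 20→26
Sum = 0+5+17+20 = 42.
LPT 53, EDD 39, FIFO 42 → minimum 39.

39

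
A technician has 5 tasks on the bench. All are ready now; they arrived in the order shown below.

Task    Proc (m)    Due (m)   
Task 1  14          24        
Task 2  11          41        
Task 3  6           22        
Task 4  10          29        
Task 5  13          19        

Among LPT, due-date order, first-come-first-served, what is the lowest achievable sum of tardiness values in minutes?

LPT (decreasing processing time): Task 1 Task 5 Task 2 Task 4 Task 3.
Task 1: 0→14, due 24, tardiness 0
Task 5: 14→27, due 19, tardiness 8
Task 2: 27→38, due 41, tardiness 0
Task 4: 38→48, due 29, tardiness 19
Task 3: 48→54, due 22, tardiness 32
Sum = 0+8+0+19+32 = 59.
EDD (increasing due date): Task 5 Task 3 Task 1 Task 4 Task 2.
Task 5: 0→13, due 19, tardiness 0
Task 3: 13→19, due 22, tardiness 0
Task 1: 19→33, due 24, tardiness 9
Task 4: 33→43, due 29, tardiness 14
Task 2: 43→54, due 41, tardiness 13
Sum = 0+0+9+14+13 = 36.
FIFO (arrival order): Task 1 Task 2 Task 3 Task 4 Task 5.
Task 1: 0→14, due 24, tardiness 0
Task 2: 14→25, due 41, tardiness 0
Task 3: 25→31, due 22, tardiness 9
Task 4: 31→41, due 29, tardiness 12
Task 5: 41→54, due 19, tardiness 35
Sum = 0+0+9+12+35 = 56.
LPT 59, EDD 36, FIFO 56 → minimum 36.

36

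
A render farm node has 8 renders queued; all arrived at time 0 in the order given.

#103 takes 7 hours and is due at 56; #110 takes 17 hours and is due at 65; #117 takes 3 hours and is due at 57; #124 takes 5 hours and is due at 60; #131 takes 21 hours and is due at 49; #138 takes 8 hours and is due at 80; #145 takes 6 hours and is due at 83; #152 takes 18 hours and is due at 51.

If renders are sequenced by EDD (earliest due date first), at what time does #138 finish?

EDD (increasing due date): #131 #152 #103 #117 #124 #110 #138 #145.
#131: 0→21
#152: 21→39
#103: 39→46
#117: 46→49
#124: 49→54
#110: 54→71
#138: 71→79

79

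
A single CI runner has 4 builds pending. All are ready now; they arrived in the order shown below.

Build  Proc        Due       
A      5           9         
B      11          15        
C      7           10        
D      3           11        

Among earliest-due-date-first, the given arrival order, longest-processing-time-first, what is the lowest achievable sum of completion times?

EDD (increasing due date): A C D B.
A: 0→5
C: 5→12
D: 12→15
B: 15→26
Sum = 5+12+15+26 = 58.
FIFO (arrival order): A B C D.
A: 0→5
B: 5→16
C: 16→23
D: 23→26
Sum = 5+16+23+26 = 70.
LPT (decreasing processing time): B C A D.
B: 0→11
C: 11→18
A: 18→23
D: 23→26
Sum = 11+18+23+26 = 78.
EDD 58, FIFO 70, LPT 78 → minimum 58.

58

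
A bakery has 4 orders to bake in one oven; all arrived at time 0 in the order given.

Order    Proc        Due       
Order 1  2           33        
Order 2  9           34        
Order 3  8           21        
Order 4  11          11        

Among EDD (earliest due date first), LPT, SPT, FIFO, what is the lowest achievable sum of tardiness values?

EDD (increasing due date): Order 4 Order 3 Order 1 Order 2.
Order 4: 0→11, due 11, tardiness 0
Order 3: 11→19, due 21, tardiness 0
Order 1: 19→21, due 33, tardiness 0
Order 2: 21→30, due 34, tardiness 0
Sum = 0+0+0+0 = 0.
LPT (decreasing processing time): Order 4 Order 2 Order 3 Order 1.
Order 4: 0→11, due 11, tardiness 0
Order 2: 11→20, due 34, tardiness 0
Order 3: 20→28, due 21, tardiness 7
Order 1: 28→30, due 33, tardiness 0
Sum = 0+0+7+0 = 7.
SPT (increasing processing time): Order 1 Order 3 Order 2 Order 4.
Order 1: 0→2, due 33, tardiness 0
Order 3: 2→10, due 21, tardiness 0
Order 2: 10→19, due 34, tardiness 0
Order 4: 19→30, due 11, tardiness 19
Sum = 0+0+0+19 = 19.
FIFO (arrival order): Order 1 Order 2 Order 3 Order 4.
Order 1: 0→2, due 33, tardiness 0
Order 2: 2→11, due 34, tardiness 0
Order 3: 11→19, due 21, tardiness 0
Order 4: 19→30, due 11, tardiness 19
Sum = 0+0+0+19 = 19.
EDD 0, LPT 7, SPT 19, FIFO 19 → minimum 0.

0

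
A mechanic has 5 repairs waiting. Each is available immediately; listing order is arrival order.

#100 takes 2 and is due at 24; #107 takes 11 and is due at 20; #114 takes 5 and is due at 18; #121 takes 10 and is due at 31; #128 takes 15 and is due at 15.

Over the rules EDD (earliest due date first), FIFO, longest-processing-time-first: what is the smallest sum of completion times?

104

EDD (increasing due date): #128 #114 #107 #100 #121.
#128: 0→15
#114: 15→20
#107: 20→31
#100: 31→33
#121: 33→43
Sum = 15+20+31+33+43 = 142.
FIFO (arrival order): #100 #107 #114 #121 #128.
#100: 0→2
#107: 2→13
#114: 13→18
#121: 18→28
#128: 28→43
Sum = 2+13+18+28+43 = 104.
LPT (decreasing processing time): #128 #107 #121 #114 #100.
#128: 0→15
#107: 15→26
#121: 26→36
#114: 36→41
#100: 41→43
Sum = 15+26+36+41+43 = 161.
EDD 142, FIFO 104, LPT 161 → minimum 104.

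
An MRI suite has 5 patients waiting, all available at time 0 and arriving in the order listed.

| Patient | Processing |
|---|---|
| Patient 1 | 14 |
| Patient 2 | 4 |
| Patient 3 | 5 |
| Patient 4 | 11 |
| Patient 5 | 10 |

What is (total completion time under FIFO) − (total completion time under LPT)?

FIFO (arrival order): Patient 1 Patient 2 Patient 3 Patient 4 Patient 5.
Patient 1: 0→14
Patient 2: 14→18
Patient 3: 18→23
Patient 4: 23→34
Patient 5: 34→44
Sum = 14+18+23+34+44 = 133.
LPT (decreasing processing time): Patient 1 Patient 4 Patient 5 Patient 3 Patient 2.
Patient 1: 0→14
Patient 4: 14→25
Patient 5: 25→35
Patient 3: 35→40
Patient 2: 40→44
Sum = 14+25+35+40+44 = 158.
Difference = 133 − 158 = -25.

-25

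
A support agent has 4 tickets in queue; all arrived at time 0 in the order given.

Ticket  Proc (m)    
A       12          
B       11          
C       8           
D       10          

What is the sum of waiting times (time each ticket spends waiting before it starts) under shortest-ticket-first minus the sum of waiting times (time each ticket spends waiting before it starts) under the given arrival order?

-11

SPT (increasing processing time): C D B A.
C: waits 0, runs 0→8
D: waits 8, runs 8→18
B: waits 18, runs 18→29
A: waits 29, runs 29→41
Sum = 0+8+18+29 = 55.
FIFO (arrival order): A B C D.
A: waits 0, runs 0→12
B: waits 12, runs 12→23
C: waits 23, runs 23→31
D: waits 31, runs 31→41
Sum = 0+12+23+31 = 66.
Difference = 55 − 66 = -11.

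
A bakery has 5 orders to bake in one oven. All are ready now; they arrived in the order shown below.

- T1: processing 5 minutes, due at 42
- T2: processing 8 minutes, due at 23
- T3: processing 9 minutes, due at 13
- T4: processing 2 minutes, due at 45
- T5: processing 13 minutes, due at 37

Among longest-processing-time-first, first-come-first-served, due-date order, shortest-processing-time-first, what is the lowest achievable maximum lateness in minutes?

-4

LPT (decreasing processing time): T5 T3 T2 T1 T4.
T5: 0→13, due 37, lateness -24
T3: 13→22, due 13, lateness 9
T2: 22→30, due 23, lateness 7
T1: 30→35, due 42, lateness -7
T4: 35→37, due 45, lateness -8
Maximum = 9.
FIFO (arrival order): T1 T2 T3 T4 T5.
T1: 0→5, due 42, lateness -37
T2: 5→13, due 23, lateness -10
T3: 13→22, due 13, lateness 9
T4: 22→24, due 45, lateness -21
T5: 24→37, due 37, lateness 0
Maximum = 9.
EDD (increasing due date): T3 T2 T5 T1 T4.
T3: 0→9, due 13, lateness -4
T2: 9→17, due 23, lateness -6
T5: 17→30, due 37, lateness -7
T1: 30→35, due 42, lateness -7
T4: 35→37, due 45, lateness -8
Maximum = -4.
SPT (increasing processing time): T4 T1 T2 T3 T5.
T4: 0→2, due 45, lateness -43
T1: 2→7, due 42, lateness -35
T2: 7→15, due 23, lateness -8
T3: 15→24, due 13, lateness 11
T5: 24→37, due 37, lateness 0
Maximum = 11.
LPT 9, FIFO 9, EDD -4, SPT 11 → minimum -4.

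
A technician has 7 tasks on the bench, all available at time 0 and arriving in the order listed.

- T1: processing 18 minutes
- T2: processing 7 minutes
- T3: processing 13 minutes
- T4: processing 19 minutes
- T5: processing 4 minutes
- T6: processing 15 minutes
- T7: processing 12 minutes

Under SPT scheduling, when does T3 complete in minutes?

36

SPT (increasing processing time): T5 T2 T7 T3 T6 T1 T4.
T5: 0→4
T2: 4→11
T7: 11→23
T3: 23→36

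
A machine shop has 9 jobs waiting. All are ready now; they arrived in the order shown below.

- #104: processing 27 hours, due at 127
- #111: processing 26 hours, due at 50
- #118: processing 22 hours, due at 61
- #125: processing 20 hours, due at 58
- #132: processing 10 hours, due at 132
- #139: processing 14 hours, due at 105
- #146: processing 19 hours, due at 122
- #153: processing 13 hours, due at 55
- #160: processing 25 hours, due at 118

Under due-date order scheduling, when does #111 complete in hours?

EDD (increasing due date): #111 #153 #125 #118 #139 #160 #146 #104 #132.
#111: 0→26

26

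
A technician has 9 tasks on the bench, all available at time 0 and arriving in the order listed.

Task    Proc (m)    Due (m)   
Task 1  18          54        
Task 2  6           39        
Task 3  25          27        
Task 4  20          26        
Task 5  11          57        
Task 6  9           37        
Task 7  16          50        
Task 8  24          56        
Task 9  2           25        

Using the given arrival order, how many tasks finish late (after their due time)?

FIFO (arrival order): Task 1 Task 2 Task 3 Task 4 Task 5 Task 6 Task 7 Task 8 Task 9.
Task 1: 0→18, due 54, tardiness 0
Task 2: 18→24, due 39, tardiness 0
Task 3: 24→49, due 27, tardiness 22
Task 4: 49→69, due 26, tardiness 43
Task 5: 69→80, due 57, tardiness 23
Task 6: 80→89, due 37, tardiness 52
Task 7: 89→105, due 50, tardiness 55
Task 8: 105→129, due 56, tardiness 73
Task 9: 129→131, due 25, tardiness 106
Late tasks: 7.

7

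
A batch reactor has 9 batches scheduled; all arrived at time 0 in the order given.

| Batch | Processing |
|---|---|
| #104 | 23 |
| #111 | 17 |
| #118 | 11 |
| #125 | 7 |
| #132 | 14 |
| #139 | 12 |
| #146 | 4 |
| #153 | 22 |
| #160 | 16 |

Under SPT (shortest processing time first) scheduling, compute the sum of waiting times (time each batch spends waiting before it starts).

SPT (increasing processing time): #146 #125 #118 #139 #132 #160 #111 #153 #104.
#146: waits 0, runs 0→4
#125: waits 4, runs 4→11
#118: waits 11, runs 11→22
#139: waits 22, runs 22→34
#132: waits 34, runs 34→48
#160: waits 48, runs 48→64
#111: waits 64, runs 64→81
#153: waits 81, runs 81→103
#104: waits 103, runs 103→126
Sum = 0+4+11+22+34+48+64+81+103 = 367.

367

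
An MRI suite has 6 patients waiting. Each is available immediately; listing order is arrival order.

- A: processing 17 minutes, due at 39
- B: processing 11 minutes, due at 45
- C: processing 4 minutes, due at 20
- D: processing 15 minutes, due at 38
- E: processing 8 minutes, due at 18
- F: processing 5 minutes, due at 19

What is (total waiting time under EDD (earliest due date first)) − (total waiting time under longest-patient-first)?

EDD (increasing due date): E F C D A B.
E: waits 0, runs 0→8
F: waits 8, runs 8→13
C: waits 13, runs 13→17
D: waits 17, runs 17→32
A: waits 32, runs 32→49
B: waits 49, runs 49→60
Sum = 0+8+13+17+32+49 = 119.
LPT (decreasing processing time): A D B E F C.
A: waits 0, runs 0→17
D: waits 17, runs 17→32
B: waits 32, runs 32→43
E: waits 43, runs 43→51
F: waits 51, runs 51→56
C: waits 56, runs 56→60
Sum = 0+17+32+43+51+56 = 199.
Difference = 119 − 199 = -80.

-80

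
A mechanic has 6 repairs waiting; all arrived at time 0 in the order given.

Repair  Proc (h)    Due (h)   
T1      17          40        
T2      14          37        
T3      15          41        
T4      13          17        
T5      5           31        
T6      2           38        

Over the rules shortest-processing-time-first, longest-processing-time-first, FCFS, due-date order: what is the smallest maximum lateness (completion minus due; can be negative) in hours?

25

SPT (increasing processing time): T6 T5 T4 T2 T3 T1.
T6: 0→2, due 38, lateness -36
T5: 2→7, due 31, lateness -24
T4: 7→20, due 17, lateness 3
T2: 20→34, due 37, lateness -3
T3: 34→49, due 41, lateness 8
T1: 49→66, due 40, lateness 26
Maximum = 26.
LPT (decreasing processing time): T1 T3 T2 T4 T5 T6.
T1: 0→17, due 40, lateness -23
T3: 17→32, due 41, lateness -9
T2: 32→46, due 37, lateness 9
T4: 46→59, due 17, lateness 42
T5: 59→64, due 31, lateness 33
T6: 64→66, due 38, lateness 28
Maximum = 42.
FIFO (arrival order): T1 T2 T3 T4 T5 T6.
T1: 0→17, due 40, lateness -23
T2: 17→31, due 37, lateness -6
T3: 31→46, due 41, lateness 5
T4: 46→59, due 17, lateness 42
T5: 59→64, due 31, lateness 33
T6: 64→66, due 38, lateness 28
Maximum = 42.
EDD (increasing due date): T4 T5 T2 T6 T1 T3.
T4: 0→13, due 17, lateness -4
T5: 13→18, due 31, lateness -13
T2: 18→32, due 37, lateness -5
T6: 32→34, due 38, lateness -4
T1: 34→51, due 40, lateness 11
T3: 51→66, due 41, lateness 25
Maximum = 25.
SPT 26, LPT 42, FIFO 42, EDD 25 → minimum 25.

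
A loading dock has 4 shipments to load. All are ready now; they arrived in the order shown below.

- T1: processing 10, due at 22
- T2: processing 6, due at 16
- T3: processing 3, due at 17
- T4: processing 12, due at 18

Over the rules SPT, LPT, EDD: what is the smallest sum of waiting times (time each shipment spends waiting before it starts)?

31

SPT (increasing processing time): T3 T2 T1 T4.
T3: waits 0, runs 0→3
T2: waits 3, runs 3→9
T1: waits 9, runs 9→19
T4: waits 19, runs 19→31
Sum = 0+3+9+19 = 31.
LPT (decreasing processing time): T4 T1 T2 T3.
T4: waits 0, runs 0→12
T1: waits 12, runs 12→22
T2: waits 22, runs 22→28
T3: waits 28, runs 28→31
Sum = 0+12+22+28 = 62.
EDD (increasing due date): T2 T3 T4 T1.
T2: waits 0, runs 0→6
T3: waits 6, runs 6→9
T4: waits 9, runs 9→21
T1: waits 21, runs 21→31
Sum = 0+6+9+21 = 36.
SPT 31, LPT 62, EDD 36 → minimum 31.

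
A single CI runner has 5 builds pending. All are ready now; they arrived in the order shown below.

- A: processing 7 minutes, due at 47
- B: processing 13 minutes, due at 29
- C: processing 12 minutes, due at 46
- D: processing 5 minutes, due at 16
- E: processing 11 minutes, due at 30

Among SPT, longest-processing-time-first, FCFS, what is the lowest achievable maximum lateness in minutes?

19

SPT (increasing processing time): D A E C B.
D: 0→5, due 16, lateness -11
A: 5→12, due 47, lateness -35
E: 12→23, due 30, lateness -7
C: 23→35, due 46, lateness -11
B: 35→48, due 29, lateness 19
Maximum = 19.
LPT (decreasing processing time): B C E A D.
B: 0→13, due 29, lateness -16
C: 13→25, due 46, lateness -21
E: 25→36, due 30, lateness 6
A: 36→43, due 47, lateness -4
D: 43→48, due 16, lateness 32
Maximum = 32.
FIFO (arrival order): A B C D E.
A: 0→7, due 47, lateness -40
B: 7→20, due 29, lateness -9
C: 20→32, due 46, lateness -14
D: 32→37, due 16, lateness 21
E: 37→48, due 30, lateness 18
Maximum = 21.
SPT 19, LPT 32, FIFO 21 → minimum 19.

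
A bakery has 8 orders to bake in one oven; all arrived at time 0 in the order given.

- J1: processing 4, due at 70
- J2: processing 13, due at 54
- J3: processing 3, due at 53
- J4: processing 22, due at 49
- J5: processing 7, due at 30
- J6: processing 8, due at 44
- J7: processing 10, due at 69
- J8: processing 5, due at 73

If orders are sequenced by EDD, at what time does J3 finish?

EDD (increasing due date): J5 J6 J4 J3 J2 J7 J1 J8.
J5: 0→7
J6: 7→15
J4: 15→37
J3: 37→40

40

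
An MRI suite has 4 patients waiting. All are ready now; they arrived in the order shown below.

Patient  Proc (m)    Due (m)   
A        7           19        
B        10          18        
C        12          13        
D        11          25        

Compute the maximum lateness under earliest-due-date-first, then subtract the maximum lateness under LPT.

EDD (increasing due date): C B A D.
C: 0→12, due 13, lateness -1
B: 12→22, due 18, lateness 4
A: 22→29, due 19, lateness 10
D: 29→40, due 25, lateness 15
Maximum = 15.
LPT (decreasing processing time): C D B A.
C: 0→12, due 13, lateness -1
D: 12→23, due 25, lateness -2
B: 23→33, due 18, lateness 15
A: 33→40, due 19, lateness 21
Maximum = 21.
Difference = 15 − 21 = -6.

-6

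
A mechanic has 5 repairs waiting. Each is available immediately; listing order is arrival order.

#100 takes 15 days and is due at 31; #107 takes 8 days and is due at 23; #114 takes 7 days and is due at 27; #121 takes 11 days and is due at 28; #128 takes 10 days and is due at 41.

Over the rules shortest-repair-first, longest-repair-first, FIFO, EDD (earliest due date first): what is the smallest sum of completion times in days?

134

SPT (increasing processing time): #114 #107 #128 #121 #100.
#114: 0→7
#107: 7→15
#128: 15→25
#121: 25→36
#100: 36→51
Sum = 7+15+25+36+51 = 134.
LPT (decreasing processing time): #100 #121 #128 #107 #114.
#100: 0→15
#121: 15→26
#128: 26→36
#107: 36→44
#114: 44→51
Sum = 15+26+36+44+51 = 172.
FIFO (arrival order): #100 #107 #114 #121 #128.
#100: 0→15
#107: 15→23
#114: 23→30
#121: 30→41
#128: 41→51
Sum = 15+23+30+41+51 = 160.
EDD (increasing due date): #107 #114 #121 #100 #128.
#107: 0→8
#114: 8→15
#121: 15→26
#100: 26→41
#128: 41→51
Sum = 8+15+26+41+51 = 141.
SPT 134, LPT 172, FIFO 160, EDD 141 → minimum 134.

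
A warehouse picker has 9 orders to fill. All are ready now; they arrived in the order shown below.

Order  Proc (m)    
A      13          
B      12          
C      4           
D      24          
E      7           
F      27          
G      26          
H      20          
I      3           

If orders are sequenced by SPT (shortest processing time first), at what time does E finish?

SPT (increasing processing time): I C E B A H D G F.
I: 0→3
C: 3→7
E: 7→14

14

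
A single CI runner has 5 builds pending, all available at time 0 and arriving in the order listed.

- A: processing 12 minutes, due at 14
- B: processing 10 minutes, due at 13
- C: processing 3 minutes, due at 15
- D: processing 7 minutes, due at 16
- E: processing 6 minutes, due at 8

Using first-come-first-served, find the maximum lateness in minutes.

FIFO (arrival order): A B C D E.
A: 0→12, due 14, lateness -2
B: 12→22, due 13, lateness 9
C: 22→25, due 15, lateness 10
D: 25→32, due 16, lateness 16
E: 32→38, due 8, lateness 30
Maximum = 30.

30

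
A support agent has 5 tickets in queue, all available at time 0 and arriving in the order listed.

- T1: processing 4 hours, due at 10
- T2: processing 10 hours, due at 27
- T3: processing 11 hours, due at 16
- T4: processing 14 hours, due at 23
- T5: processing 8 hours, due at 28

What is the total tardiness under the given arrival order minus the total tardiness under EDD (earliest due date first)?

FIFO (arrival order): T1 T2 T3 T4 T5.
T1: 0→4, due 10, tardiness 0
T2: 4→14, due 27, tardiness 0
T3: 14→25, due 16, tardiness 9
T4: 25→39, due 23, tardiness 16
T5: 39→47, due 28, tardiness 19
Sum = 0+0+9+16+19 = 44.
EDD (increasing due date): T1 T3 T4 T2 T5.
T1: 0→4, due 10, tardiness 0
T3: 4→15, due 16, tardiness 0
T4: 15→29, due 23, tardiness 6
T2: 29→39, due 27, tardiness 12
T5: 39→47, due 28, tardiness 19
Sum = 0+0+6+12+19 = 37.
Difference = 44 − 37 = 7.

7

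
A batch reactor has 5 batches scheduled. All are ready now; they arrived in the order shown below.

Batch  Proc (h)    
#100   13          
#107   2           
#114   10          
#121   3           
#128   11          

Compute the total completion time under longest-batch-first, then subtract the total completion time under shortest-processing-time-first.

LPT (decreasing processing time): #100 #128 #114 #121 #107.
#100: 0→13
#128: 13→24
#114: 24→34
#121: 34→37
#107: 37→39
Sum = 13+24+34+37+39 = 147.
SPT (increasing processing time): #107 #121 #114 #128 #100.
#107: 0→2
#121: 2→5
#114: 5→15
#128: 15→26
#100: 26→39
Sum = 2+5+15+26+39 = 87.
Difference = 147 − 87 = 60.

60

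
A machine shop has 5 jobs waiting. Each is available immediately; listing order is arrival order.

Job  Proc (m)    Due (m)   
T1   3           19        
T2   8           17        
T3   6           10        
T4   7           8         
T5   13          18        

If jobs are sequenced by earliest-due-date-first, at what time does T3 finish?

13

EDD (increasing due date): T4 T3 T2 T5 T1.
T4: 0→7
T3: 7→13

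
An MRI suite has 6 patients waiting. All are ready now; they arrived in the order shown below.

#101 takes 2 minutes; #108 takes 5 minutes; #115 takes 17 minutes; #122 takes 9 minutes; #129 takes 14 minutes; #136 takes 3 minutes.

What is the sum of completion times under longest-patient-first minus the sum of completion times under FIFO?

68

LPT (decreasing processing time): #115 #129 #122 #108 #136 #101.
#115: 0→17
#129: 17→31
#122: 31→40
#108: 40→45
#136: 45→48
#101: 48→50
Sum = 17+31+40+45+48+50 = 231.
FIFO (arrival order): #101 #108 #115 #122 #129 #136.
#101: 0→2
#108: 2→7
#115: 7→24
#122: 24→33
#129: 33→47
#136: 47→50
Sum = 2+7+24+33+47+50 = 163.
Difference = 231 − 163 = 68.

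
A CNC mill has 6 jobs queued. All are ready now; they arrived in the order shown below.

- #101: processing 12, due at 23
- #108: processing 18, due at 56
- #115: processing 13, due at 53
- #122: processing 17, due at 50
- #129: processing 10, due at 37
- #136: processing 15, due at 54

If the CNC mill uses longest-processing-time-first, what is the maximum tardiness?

LPT (decreasing processing time): #108 #122 #136 #115 #101 #129.
#108: 0→18, due 56, tardiness 0
#122: 18→35, due 50, tardiness 0
#136: 35→50, due 54, tardiness 0
#115: 50→63, due 53, tardiness 10
#101: 63→75, due 23, tardiness 52
#129: 75→85, due 37, tardiness 48
Maximum = 52.

52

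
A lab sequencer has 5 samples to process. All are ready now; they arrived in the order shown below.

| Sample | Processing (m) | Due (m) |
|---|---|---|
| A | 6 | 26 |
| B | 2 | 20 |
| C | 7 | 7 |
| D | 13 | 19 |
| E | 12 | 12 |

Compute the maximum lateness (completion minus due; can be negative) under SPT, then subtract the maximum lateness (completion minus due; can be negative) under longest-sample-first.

-4

SPT (increasing processing time): B A C E D.
B: 0→2, due 20, lateness -18
A: 2→8, due 26, lateness -18
C: 8→15, due 7, lateness 8
E: 15→27, due 12, lateness 15
D: 27→40, due 19, lateness 21
Maximum = 21.
LPT (decreasing processing time): D E C A B.
D: 0→13, due 19, lateness -6
E: 13→25, due 12, lateness 13
C: 25→32, due 7, lateness 25
A: 32→38, due 26, lateness 12
B: 38→40, due 20, lateness 20
Maximum = 25.
Difference = 21 − 25 = -4.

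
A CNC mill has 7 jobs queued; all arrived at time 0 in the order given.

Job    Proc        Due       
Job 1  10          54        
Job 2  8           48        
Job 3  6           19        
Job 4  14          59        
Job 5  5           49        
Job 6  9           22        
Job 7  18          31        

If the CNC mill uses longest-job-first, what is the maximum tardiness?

LPT (decreasing processing time): Job 7 Job 4 Job 1 Job 6 Job 2 Job 3 Job 5.
Job 7: 0→18, due 31, tardiness 0
Job 4: 18→32, due 59, tardiness 0
Job 1: 32→42, due 54, tardiness 0
Job 6: 42→51, due 22, tardiness 29
Job 2: 51→59, due 48, tardiness 11
Job 3: 59→65, due 19, tardiness 46
Job 5: 65→70, due 49, tardiness 21
Maximum = 46.

46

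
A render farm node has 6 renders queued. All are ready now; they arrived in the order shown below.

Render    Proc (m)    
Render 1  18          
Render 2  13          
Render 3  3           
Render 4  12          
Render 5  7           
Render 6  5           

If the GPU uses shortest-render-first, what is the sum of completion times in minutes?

SPT (increasing processing time): Render 3 Render 6 Render 5 Render 4 Render 2 Render 1.
Render 3: 0→3
Render 6: 3→8
Render 5: 8→15
Render 4: 15→27
Render 2: 27→40
Render 1: 40→58
Sum = 3+8+15+27+40+58 = 151.

151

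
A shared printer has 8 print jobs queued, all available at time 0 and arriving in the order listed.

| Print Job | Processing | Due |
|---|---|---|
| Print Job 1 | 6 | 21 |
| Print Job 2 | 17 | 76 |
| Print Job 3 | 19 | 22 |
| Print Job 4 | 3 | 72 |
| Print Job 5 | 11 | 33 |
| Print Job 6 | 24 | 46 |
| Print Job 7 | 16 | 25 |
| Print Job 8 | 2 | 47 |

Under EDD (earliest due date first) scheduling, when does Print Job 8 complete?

78

EDD (increasing due date): Print Job 1 Print Job 3 Print Job 7 Print Job 5 Print Job 6 Print Job 8 Print Job 4 Print Job 2.
Print Job 1: 0→6
Print Job 3: 6→25
Print Job 7: 25→41
Print Job 5: 41→52
Print Job 6: 52→76
Print Job 8: 76→78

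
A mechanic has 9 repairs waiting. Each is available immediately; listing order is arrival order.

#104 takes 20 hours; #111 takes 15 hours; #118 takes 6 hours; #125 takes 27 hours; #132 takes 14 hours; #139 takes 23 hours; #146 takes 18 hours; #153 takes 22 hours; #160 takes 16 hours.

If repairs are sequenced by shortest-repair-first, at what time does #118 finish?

6

SPT (increasing processing time): #118 #132 #111 #160 #146 #104 #153 #139 #125.
#118: 0→6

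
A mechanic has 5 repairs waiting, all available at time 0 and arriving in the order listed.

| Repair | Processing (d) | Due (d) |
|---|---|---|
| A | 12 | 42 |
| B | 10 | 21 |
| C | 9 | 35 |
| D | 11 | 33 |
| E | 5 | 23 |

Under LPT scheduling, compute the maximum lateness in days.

LPT (decreasing processing time): A D B C E.
A: 0→12, due 42, lateness -30
D: 12→23, due 33, lateness -10
B: 23→33, due 21, lateness 12
C: 33→42, due 35, lateness 7
E: 42→47, due 23, lateness 24
Maximum = 24.

24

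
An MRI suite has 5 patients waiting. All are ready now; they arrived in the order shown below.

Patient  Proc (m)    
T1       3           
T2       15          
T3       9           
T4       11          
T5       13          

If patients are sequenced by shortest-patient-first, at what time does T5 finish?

SPT (increasing processing time): T1 T3 T4 T5 T2.
T1: 0→3
T3: 3→12
T4: 12→23
T5: 23→36

36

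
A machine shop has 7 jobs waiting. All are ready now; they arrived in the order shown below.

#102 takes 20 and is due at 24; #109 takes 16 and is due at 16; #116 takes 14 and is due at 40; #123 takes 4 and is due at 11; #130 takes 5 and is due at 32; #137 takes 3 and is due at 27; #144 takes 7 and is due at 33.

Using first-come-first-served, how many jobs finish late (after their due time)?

6

FIFO (arrival order): #102 #109 #116 #123 #130 #137 #144.
#102: 0→20, due 24, tardiness 0
#109: 20→36, due 16, tardiness 20
#116: 36→50, due 40, tardiness 10
#123: 50→54, due 11, tardiness 43
#130: 54→59, due 32, tardiness 27
#137: 59→62, due 27, tardiness 35
#144: 62→69, due 33, tardiness 36
Late jobs: 6.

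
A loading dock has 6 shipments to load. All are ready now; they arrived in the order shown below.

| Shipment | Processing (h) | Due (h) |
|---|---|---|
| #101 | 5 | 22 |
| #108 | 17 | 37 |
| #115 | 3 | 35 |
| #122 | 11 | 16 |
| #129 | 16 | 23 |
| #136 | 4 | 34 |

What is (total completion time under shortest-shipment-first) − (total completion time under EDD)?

-50

SPT (increasing processing time): #115 #136 #101 #122 #129 #108.
#115: 0→3
#136: 3→7
#101: 7→12
#122: 12→23
#129: 23→39
#108: 39→56
Sum = 3+7+12+23+39+56 = 140.
EDD (increasing due date): #122 #101 #129 #136 #115 #108.
#122: 0→11
#101: 11→16
#129: 16→32
#136: 32→36
#115: 36→39
#108: 39→56
Sum = 11+16+32+36+39+56 = 190.
Difference = 140 − 190 = -50.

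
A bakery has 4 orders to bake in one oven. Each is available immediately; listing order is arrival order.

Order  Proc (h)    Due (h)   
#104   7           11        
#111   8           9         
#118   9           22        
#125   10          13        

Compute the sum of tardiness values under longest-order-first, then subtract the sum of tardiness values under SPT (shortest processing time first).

12

LPT (decreasing processing time): #125 #118 #111 #104.
#125: 0→10, due 13, tardiness 0
#118: 10→19, due 22, tardiness 0
#111: 19→27, due 9, tardiness 18
#104: 27→34, due 11, tardiness 23
Sum = 0+0+18+23 = 41.
SPT (increasing processing time): #104 #111 #118 #125.
#104: 0→7, due 11, tardiness 0
#111: 7→15, due 9, tardiness 6
#118: 15→24, due 22, tardiness 2
#125: 24→34, due 13, tardiness 21
Sum = 0+6+2+21 = 29.
Difference = 41 − 29 = 12.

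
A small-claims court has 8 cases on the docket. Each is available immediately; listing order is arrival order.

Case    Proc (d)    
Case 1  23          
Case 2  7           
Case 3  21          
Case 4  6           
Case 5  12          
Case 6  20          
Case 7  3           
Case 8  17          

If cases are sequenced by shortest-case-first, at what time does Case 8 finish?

SPT (increasing processing time): Case 7 Case 4 Case 2 Case 5 Case 8 Case 6 Case 3 Case 1.
Case 7: 0→3
Case 4: 3→9
Case 2: 9→16
Case 5: 16→28
Case 8: 28→45

45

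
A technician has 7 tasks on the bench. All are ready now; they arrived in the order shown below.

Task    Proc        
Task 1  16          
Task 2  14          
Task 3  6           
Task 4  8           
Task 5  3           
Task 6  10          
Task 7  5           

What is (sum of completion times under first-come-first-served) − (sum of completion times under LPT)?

-17

FIFO (arrival order): Task 1 Task 2 Task 3 Task 4 Task 5 Task 6 Task 7.
Task 1: 0→16
Task 2: 16→30
Task 3: 30→36
Task 4: 36→44
Task 5: 44→47
Task 6: 47→57
Task 7: 57→62
Sum = 16+30+36+44+47+57+62 = 292.
LPT (decreasing processing time): Task 1 Task 2 Task 6 Task 4 Task 3 Task 7 Task 5.
Task 1: 0→16
Task 2: 16→30
Task 6: 30→40
Task 4: 40→48
Task 3: 48→54
Task 7: 54→59
Task 5: 59→62
Sum = 16+30+40+48+54+59+62 = 309.
Difference = 292 − 309 = -17.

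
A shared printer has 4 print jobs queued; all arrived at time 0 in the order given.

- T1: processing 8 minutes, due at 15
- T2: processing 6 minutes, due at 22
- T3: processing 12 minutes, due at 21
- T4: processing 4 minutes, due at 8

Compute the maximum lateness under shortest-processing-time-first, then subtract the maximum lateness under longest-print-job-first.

SPT (increasing processing time): T4 T2 T1 T3.
T4: 0→4, due 8, lateness -4
T2: 4→10, due 22, lateness -12
T1: 10→18, due 15, lateness 3
T3: 18→30, due 21, lateness 9
Maximum = 9.
LPT (decreasing processing time): T3 T1 T2 T4.
T3: 0→12, due 21, lateness -9
T1: 12→20, due 15, lateness 5
T2: 20→26, due 22, lateness 4
T4: 26→30, due 8, lateness 22
Maximum = 22.
Difference = 9 − 22 = -13.

-13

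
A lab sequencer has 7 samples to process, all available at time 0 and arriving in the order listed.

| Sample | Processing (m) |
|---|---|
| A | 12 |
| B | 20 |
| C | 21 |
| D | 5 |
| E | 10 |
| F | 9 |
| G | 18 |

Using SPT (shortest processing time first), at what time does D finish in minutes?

SPT (increasing processing time): D F E A G B C.
D: 0→5

5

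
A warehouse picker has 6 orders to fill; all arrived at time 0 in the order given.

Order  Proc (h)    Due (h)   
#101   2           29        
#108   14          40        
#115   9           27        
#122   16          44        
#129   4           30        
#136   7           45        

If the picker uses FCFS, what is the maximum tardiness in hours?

FIFO (arrival order): #101 #108 #115 #122 #129 #136.
#101: 0→2, due 29, tardiness 0
#108: 2→16, due 40, tardiness 0
#115: 16→25, due 27, tardiness 0
#122: 25→41, due 44, tardiness 0
#129: 41→45, due 30, tardiness 15
#136: 45→52, due 45, tardiness 7
Maximum = 15.

15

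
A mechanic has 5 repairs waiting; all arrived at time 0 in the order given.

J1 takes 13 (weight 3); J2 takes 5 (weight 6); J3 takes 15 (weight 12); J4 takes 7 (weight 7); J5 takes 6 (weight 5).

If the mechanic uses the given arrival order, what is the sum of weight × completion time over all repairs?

FIFO (arrival order): J1 J2 J3 J4 J5.
J1: finishes 13, weight 3, w·C = 39
J2: finishes 18, weight 6, w·C = 108
J3: finishes 33, weight 12, w·C = 396
J4: finishes 40, weight 7, w·C = 280
J5: finishes 46, weight 5, w·C = 230
Sum = 39+108+396+280+230 = 1053.

1053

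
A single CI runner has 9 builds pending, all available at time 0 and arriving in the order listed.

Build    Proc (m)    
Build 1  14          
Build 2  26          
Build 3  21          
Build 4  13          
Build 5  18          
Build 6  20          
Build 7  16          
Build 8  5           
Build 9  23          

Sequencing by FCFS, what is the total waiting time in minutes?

FIFO (arrival order): Build 1 Build 2 Build 3 Build 4 Build 5 Build 6 Build 7 Build 8 Build 9.
Build 1: waits 0, runs 0→14
Build 2: waits 14, runs 14→40
Build 3: waits 40, runs 40→61
Build 4: waits 61, runs 61→74
Build 5: waits 74, runs 74→92
Build 6: waits 92, runs 92→112
Build 7: waits 112, runs 112→128
Build 8: waits 128, runs 128→133
Build 9: waits 133, runs 133→156
Sum = 0+14+40+61+74+92+112+128+133 = 654.

654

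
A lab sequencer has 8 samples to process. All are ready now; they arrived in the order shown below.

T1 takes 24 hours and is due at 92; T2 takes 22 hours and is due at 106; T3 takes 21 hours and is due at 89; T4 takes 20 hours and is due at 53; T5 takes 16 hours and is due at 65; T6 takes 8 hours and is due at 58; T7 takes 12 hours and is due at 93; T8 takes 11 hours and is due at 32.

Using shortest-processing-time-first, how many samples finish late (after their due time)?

SPT (increasing processing time): T6 T8 T7 T5 T4 T3 T2 T1.
T6: 0→8, due 58, tardiness 0
T8: 8→19, due 32, tardiness 0
T7: 19→31, due 93, tardiness 0
T5: 31→47, due 65, tardiness 0
T4: 47→67, due 53, tardiness 14
T3: 67→88, due 89, tardiness 0
T2: 88→110, due 106, tardiness 4
T1: 110→134, due 92, tardiness 42
Late samples: 3.

3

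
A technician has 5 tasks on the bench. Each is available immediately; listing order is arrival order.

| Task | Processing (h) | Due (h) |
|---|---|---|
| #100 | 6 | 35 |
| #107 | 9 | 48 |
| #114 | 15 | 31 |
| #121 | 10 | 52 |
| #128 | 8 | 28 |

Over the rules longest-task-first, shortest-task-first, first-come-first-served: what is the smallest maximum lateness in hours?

LPT (decreasing processing time): #114 #121 #107 #128 #100.
#114: 0→15, due 31, lateness -16
#121: 15→25, due 52, lateness -27
#107: 25→34, due 48, lateness -14
#128: 34→42, due 28, lateness 14
#100: 42→48, due 35, lateness 13
Maximum = 14.
SPT (increasing processing time): #100 #128 #107 #121 #114.
#100: 0→6, due 35, lateness -29
#128: 6→14, due 28, lateness -14
#107: 14→23, due 48, lateness -25
#121: 23→33, due 52, lateness -19
#114: 33→48, due 31, lateness 17
Maximum = 17.
FIFO (arrival order): #100 #107 #114 #121 #128.
#100: 0→6, due 35, lateness -29
#107: 6→15, due 48, lateness -33
#114: 15→30, due 31, lateness -1
#121: 30→40, due 52, lateness -12
#128: 40→48, due 28, lateness 20
Maximum = 20.
LPT 14, SPT 17, FIFO 20 → minimum 14.

14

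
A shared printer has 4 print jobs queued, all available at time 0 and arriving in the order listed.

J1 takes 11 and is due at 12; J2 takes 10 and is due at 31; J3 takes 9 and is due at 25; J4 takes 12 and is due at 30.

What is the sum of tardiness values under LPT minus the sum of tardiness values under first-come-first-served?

LPT (decreasing processing time): J4 J1 J2 J3.
J4: 0→12, due 30, tardiness 0
J1: 12→23, due 12, tardiness 11
J2: 23→33, due 31, tardiness 2
J3: 33→42, due 25, tardiness 17
Sum = 0+11+2+17 = 30.
FIFO (arrival order): J1 J2 J3 J4.
J1: 0→11, due 12, tardiness 0
J2: 11→21, due 31, tardiness 0
J3: 21→30, due 25, tardiness 5
J4: 30→42, due 30, tardiness 12
Sum = 0+0+5+12 = 17.
Difference = 30 − 17 = 13.

13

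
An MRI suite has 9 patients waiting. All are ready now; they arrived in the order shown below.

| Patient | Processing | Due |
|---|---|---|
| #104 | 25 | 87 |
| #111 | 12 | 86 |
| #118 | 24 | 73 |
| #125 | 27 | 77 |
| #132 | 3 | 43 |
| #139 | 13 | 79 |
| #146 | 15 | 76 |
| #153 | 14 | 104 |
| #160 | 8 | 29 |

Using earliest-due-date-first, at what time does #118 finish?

35

EDD (increasing due date): #160 #132 #118 #146 #125 #139 #111 #104 #153.
#160: 0→8
#132: 8→11
#118: 11→35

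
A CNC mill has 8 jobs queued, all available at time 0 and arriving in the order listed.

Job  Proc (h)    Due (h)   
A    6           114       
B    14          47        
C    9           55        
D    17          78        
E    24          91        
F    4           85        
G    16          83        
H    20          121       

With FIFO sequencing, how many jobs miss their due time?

FIFO (arrival order): A B C D E F G H.
A: 0→6, due 114, tardiness 0
B: 6→20, due 47, tardiness 0
C: 20→29, due 55, tardiness 0
D: 29→46, due 78, tardiness 0
E: 46→70, due 91, tardiness 0
F: 70→74, due 85, tardiness 0
G: 74→90, due 83, tardiness 7
H: 90→110, due 121, tardiness 0
Late jobs: 1.

1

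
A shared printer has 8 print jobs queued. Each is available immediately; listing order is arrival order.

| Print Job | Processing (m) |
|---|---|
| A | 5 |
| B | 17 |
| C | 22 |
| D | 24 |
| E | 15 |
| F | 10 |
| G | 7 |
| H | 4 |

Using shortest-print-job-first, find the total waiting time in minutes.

SPT (increasing processing time): H A G F E B C D.
H: waits 0, runs 0→4
A: waits 4, runs 4→9
G: waits 9, runs 9→16
F: waits 16, runs 16→26
E: waits 26, runs 26→41
B: waits 41, runs 41→58
C: waits 58, runs 58→80
D: waits 80, runs 80→104
Sum = 0+4+9+16+26+41+58+80 = 234.

234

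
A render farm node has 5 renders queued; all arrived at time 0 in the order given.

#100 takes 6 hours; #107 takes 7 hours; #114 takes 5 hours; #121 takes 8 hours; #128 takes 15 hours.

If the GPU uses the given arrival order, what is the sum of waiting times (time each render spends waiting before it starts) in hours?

63

FIFO (arrival order): #100 #107 #114 #121 #128.
#100: waits 0, runs 0→6
#107: waits 6, runs 6→13
#114: waits 13, runs 13→18
#121: waits 18, runs 18→26
#128: waits 26, runs 26→41
Sum = 0+6+13+18+26 = 63.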